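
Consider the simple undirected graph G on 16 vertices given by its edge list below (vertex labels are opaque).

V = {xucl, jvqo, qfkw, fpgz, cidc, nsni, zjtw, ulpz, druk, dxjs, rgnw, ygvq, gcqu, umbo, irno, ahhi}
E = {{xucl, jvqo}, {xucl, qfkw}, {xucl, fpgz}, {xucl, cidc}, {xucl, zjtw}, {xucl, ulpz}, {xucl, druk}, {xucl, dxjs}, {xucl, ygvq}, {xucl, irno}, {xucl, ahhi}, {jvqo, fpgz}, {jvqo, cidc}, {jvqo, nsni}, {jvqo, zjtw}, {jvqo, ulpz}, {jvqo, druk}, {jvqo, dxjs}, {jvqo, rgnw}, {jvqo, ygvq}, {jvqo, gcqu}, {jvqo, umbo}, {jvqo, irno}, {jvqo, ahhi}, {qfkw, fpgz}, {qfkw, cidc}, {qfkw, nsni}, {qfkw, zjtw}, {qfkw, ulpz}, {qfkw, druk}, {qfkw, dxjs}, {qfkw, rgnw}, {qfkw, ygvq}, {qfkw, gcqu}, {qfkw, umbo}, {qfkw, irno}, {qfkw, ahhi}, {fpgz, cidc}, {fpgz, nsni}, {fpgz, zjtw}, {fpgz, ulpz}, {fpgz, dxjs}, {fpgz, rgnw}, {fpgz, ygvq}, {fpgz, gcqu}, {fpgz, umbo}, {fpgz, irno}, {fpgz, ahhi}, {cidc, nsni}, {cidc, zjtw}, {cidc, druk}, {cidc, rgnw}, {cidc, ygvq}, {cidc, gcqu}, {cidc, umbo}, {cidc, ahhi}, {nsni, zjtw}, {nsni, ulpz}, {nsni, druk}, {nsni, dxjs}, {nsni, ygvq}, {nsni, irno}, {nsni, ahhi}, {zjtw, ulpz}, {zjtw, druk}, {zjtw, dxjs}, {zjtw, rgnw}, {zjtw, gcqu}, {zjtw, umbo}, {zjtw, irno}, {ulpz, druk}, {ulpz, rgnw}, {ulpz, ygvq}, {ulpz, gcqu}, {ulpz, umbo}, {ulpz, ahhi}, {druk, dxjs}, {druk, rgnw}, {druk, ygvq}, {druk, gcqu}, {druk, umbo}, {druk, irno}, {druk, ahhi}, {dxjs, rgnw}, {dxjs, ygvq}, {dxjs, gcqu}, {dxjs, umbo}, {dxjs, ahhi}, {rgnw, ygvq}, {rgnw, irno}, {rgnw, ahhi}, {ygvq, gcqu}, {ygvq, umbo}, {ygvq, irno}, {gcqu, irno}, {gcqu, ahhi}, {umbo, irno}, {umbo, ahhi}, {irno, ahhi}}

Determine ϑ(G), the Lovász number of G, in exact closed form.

deg(qfkw) = 14; N(qfkw) = {xucl, fpgz, cidc, nsni, zjtw, ulpz, druk, dxjs, rgnw, ygvq, gcqu, umbo, irno, ahhi}.
deg(irno) = 12; N(irno) = {xucl, jvqo, qfkw, fpgz, nsni, zjtw, druk, rgnw, ygvq, gcqu, umbo, ahhi}.
N(nsni) = {jvqo, qfkw, fpgz, cidc, zjtw, ulpz, druk, dxjs, ygvq, irno, ahhi}, |N(nsni)| = 11.
deg(umbo) = 11; N(umbo) = {jvqo, qfkw, fpgz, cidc, zjtw, ulpz, druk, dxjs, ygvq, irno, ahhi}.
Complete multipartite on [5, 4, 3, 2, 2]: sandwich collapses at ϑ=5.
ϑ(G) ≈ 5.000000.
Lovász sandwich 5 ≤ 5 ≤ 5: collapsed.

5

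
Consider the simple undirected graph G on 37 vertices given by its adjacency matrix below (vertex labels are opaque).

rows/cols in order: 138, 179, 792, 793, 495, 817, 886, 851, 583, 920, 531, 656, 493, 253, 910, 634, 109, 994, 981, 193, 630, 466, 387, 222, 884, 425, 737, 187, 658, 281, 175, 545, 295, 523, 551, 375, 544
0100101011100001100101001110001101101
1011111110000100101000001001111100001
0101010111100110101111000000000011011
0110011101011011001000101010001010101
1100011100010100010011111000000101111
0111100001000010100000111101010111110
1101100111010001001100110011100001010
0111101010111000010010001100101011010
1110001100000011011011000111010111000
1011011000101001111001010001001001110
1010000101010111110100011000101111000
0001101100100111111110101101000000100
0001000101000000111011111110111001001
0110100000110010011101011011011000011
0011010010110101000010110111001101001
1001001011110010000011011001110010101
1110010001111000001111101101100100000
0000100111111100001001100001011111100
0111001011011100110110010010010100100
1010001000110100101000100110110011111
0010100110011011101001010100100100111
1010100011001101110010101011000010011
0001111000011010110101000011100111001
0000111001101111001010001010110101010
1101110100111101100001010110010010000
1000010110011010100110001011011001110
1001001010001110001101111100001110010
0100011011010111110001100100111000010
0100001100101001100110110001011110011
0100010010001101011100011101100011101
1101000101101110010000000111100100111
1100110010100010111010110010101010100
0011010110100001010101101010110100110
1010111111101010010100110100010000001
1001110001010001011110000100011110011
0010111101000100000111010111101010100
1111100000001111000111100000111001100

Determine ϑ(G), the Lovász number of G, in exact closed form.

sqrt(37)

deg(634) = 18; N(634) = {138, 793, 886, 583, 920, 531, 656, 910, 630, 466, 222, 884, 187, 658, 281, 295, 551, 544}.
Vertex 493 has 18 neighbors: 793, 851, 920, 109, 994, 981, 630, 466, 387, 222, 884, 425, 737, 658, 281, 175, 523, 544.
N(886) = {138, 179, 793, 495, 851, 583, 920, 656, 634, 981, 193, 387, 222, 737, 187, 658, 523, 375}, |N(886)| = 18.
deg(981) = 18; N(981) = {179, 792, 793, 886, 583, 920, 656, 493, 253, 109, 994, 193, 630, 222, 737, 281, 545, 551}.
Regular of degree 18 on 37 vertices: Paley(37): SR with (k,λ,μ)=(18,8,9).
Distinct eigenvalues (to 4 d.p.): [18.0, 2.5414, -3.5414].
ϑ = −N·λ_min/(λ_max−λ_min) = −37·(-sqrt(37)/2 - 1/2)/(18−(-sqrt(37)/2 - 1/2)) = sqrt(37).
ϑ(G) ≈ 6.0827625.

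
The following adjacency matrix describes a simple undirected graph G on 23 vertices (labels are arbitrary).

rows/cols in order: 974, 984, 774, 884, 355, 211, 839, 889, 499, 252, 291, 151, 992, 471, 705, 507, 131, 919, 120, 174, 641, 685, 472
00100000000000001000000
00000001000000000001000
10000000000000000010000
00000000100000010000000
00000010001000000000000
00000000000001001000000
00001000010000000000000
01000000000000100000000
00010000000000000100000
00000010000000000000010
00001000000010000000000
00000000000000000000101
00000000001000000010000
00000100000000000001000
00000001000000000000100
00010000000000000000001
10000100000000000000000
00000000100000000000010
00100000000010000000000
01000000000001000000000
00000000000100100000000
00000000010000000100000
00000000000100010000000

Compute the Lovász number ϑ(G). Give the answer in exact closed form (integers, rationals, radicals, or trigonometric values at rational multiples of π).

deg(884) = 2; N(884) = {499, 507}.
deg(252) = 2; N(252) = {839, 685}.
deg(705) = 2; N(705) = {889, 641}.
Vertex 974 has 2 neighbors: 774, 131.
2-regular, N=23; this is C_{23}, the 23-cycle.
spec(A) ≈ [2.0, 1.9258, 1.7088, 1.3651, 0.9201, 0.4069, -0.1365, -0.6698, -1.1534, -1.5514, -1.8344, -1.9814] (distinct, 4 d.p.).
Lovász: ϑ = −23(-2*cos(pi/23))/(2+-(-1)*2*cos(pi/23)) = 23*cos(pi/23)/(cos(pi/23) + 1).
ϑ(G) ≈ 11.446193612.
11 ≤ 23*cos(pi/23)/(cos(pi/23) + 1) ≤ 12: both strict.

23*cos(pi/23)/(cos(pi/23) + 1)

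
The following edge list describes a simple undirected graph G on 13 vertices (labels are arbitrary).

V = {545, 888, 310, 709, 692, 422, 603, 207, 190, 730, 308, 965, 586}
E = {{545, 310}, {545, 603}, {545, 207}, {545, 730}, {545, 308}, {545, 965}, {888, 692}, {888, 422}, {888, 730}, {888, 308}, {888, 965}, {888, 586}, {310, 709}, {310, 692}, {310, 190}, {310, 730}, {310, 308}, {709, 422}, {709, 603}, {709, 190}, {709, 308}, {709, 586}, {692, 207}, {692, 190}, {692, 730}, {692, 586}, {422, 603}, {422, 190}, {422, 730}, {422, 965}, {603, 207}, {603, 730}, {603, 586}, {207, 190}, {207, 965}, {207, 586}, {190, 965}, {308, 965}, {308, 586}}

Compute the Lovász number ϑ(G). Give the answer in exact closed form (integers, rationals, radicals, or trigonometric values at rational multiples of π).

Vertex 888 has 6 neighbors: 692, 422, 730, 308, 965, 586.
Vertex 730 has 6 neighbors: 545, 888, 310, 692, 422, 603.
Vertex 207 has 6 neighbors: 545, 692, 603, 190, 965, 586.
Vertex 190 has 6 neighbors: 310, 709, 692, 422, 207, 965.
deg(v) = 6 for all v (|V|=13); SR(13,6,2,3) — a Paley graph.
A has 3 distinct eigenvalues ≈ [6.0, 1.302776, -2.302776].
Lovász: ϑ = −13(-sqrt(13)/2 - 1/2)/(6+-(-sqrt(13)/2 - 1/2)) = sqrt(13).
Numerically 3.605551275.

sqrt(13)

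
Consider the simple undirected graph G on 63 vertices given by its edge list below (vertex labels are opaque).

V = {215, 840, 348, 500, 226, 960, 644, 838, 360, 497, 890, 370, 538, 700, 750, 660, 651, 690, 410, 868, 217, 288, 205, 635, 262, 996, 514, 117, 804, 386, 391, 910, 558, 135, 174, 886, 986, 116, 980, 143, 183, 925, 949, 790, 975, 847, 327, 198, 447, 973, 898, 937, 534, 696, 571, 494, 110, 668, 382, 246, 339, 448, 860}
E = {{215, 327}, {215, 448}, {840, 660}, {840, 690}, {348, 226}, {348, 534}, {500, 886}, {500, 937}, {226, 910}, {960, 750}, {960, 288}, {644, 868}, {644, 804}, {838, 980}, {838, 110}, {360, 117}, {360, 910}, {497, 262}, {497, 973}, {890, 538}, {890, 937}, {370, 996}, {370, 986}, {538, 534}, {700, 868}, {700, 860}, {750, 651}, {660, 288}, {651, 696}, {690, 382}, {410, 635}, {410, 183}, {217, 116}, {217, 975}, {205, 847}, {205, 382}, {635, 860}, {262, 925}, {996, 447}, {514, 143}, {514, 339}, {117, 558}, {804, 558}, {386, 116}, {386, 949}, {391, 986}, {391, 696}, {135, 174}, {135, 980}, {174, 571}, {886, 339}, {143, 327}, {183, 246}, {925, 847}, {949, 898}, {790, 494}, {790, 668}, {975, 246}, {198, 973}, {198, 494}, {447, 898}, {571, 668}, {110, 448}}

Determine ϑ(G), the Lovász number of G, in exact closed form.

deg(382) = 2; N(382) = {690, 205}.
N(804) = {644, 558}, |N(804)| = 2.
N(980) = {838, 135}, |N(980)| = 2.
N(847) = {205, 925}, |N(847)| = 2.
G on 63 vertices is 2-regular; a single 63-cycle (edge-transitive).
The 32 distinct eigenvalues: [2.0, 1.990062, 1.960345, 1.911146, 1.842952, 1.756443, 1.652478, 1.532089, 1.396474, 1.24698, 1.085093, 0.912421, 0.730682, 0.541681, 0.347296, 0.14946, -0.049861, -0.248687, -0.445042, -0.636973, -0.822574, -1.0, -1.167487, -1.323372, -1.466104, -1.594265, -1.706582, -1.801938, -1.879385, -1.938155, -1.977662, -1.997514].
−63·(-2*cos(pi/63)) / ((2)−(-2*cos(pi/63))) = 63*cos(pi/63)/(cos(pi/63) + 1) = ϑ(G).
= 31.480409… (decimal).
Lovász sandwich 31 ≤ 63*cos(pi/63)/(cos(pi/63) + 1) ≤ 32: both strict.

63*cos(pi/63)/(cos(pi/63) + 1)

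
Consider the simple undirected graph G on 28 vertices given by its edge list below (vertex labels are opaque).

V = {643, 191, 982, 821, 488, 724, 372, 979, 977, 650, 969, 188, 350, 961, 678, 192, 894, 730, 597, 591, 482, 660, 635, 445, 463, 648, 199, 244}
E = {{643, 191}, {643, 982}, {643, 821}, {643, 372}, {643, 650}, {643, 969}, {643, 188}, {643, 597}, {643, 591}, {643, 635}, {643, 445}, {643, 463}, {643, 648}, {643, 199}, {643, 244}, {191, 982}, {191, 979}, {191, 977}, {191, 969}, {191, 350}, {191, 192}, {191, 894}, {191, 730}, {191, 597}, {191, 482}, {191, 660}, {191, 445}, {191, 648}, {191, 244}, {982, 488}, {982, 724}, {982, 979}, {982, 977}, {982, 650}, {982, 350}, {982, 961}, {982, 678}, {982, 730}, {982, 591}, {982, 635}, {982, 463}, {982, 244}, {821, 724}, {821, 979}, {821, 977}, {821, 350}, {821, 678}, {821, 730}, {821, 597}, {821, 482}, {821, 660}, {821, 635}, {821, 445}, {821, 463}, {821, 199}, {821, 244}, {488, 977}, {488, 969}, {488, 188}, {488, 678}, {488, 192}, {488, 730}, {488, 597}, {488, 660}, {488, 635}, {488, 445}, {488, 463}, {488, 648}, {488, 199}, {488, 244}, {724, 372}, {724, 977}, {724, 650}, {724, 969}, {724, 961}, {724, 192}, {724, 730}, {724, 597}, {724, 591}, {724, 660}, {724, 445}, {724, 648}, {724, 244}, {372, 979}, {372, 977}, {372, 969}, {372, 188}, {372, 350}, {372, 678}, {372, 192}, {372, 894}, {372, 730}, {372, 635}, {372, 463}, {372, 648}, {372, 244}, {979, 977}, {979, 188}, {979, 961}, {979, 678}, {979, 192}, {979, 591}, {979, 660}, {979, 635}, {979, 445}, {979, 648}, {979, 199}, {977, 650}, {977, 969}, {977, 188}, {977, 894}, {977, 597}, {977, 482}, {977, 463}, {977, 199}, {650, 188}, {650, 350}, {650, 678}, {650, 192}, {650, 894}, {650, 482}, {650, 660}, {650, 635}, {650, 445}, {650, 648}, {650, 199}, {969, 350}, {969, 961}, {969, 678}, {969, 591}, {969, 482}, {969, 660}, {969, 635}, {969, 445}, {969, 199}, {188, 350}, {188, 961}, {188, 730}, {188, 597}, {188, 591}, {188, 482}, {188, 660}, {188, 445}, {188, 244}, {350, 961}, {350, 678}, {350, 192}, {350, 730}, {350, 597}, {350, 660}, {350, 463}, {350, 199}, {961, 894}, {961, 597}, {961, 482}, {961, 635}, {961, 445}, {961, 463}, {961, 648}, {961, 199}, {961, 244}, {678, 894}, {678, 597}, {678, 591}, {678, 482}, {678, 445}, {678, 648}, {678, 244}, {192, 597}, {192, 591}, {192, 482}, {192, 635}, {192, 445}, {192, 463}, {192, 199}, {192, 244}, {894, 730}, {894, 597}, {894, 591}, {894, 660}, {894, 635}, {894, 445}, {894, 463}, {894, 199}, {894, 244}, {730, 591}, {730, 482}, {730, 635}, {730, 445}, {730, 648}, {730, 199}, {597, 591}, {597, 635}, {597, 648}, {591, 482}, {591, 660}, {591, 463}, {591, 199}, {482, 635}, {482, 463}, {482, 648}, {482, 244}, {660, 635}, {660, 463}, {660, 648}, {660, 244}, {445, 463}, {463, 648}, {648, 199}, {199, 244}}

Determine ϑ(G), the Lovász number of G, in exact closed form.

deg(961) = 15; N(961) = {982, 724, 979, 969, 188, 350, 894, 597, 482, 635, 445, 463, 648, 199, 244}.
N(463) = {643, 982, 821, 488, 372, 977, 350, 961, 192, 894, 591, 482, 660, 445, 648}, |N(463)| = 15.
deg(730) = 15; N(730) = {191, 982, 821, 488, 724, 372, 188, 350, 894, 591, 482, 635, 445, 648, 199}.
N(445) = {643, 191, 821, 488, 724, 979, 650, 969, 188, 961, 678, 192, 894, 730, 463}, |N(445)| = 15.
G on 28 vertices is 15-regular; this is K(8,2), the Kneser graph.
A has 3 distinct eigenvalues ≈ [15.0, 1.0, -5.0].
With N=28: ϑ(G) = 28·(-1*(-5))/(15−(-5)) = 7.
ϑ(G) ≈ 7.000000.

7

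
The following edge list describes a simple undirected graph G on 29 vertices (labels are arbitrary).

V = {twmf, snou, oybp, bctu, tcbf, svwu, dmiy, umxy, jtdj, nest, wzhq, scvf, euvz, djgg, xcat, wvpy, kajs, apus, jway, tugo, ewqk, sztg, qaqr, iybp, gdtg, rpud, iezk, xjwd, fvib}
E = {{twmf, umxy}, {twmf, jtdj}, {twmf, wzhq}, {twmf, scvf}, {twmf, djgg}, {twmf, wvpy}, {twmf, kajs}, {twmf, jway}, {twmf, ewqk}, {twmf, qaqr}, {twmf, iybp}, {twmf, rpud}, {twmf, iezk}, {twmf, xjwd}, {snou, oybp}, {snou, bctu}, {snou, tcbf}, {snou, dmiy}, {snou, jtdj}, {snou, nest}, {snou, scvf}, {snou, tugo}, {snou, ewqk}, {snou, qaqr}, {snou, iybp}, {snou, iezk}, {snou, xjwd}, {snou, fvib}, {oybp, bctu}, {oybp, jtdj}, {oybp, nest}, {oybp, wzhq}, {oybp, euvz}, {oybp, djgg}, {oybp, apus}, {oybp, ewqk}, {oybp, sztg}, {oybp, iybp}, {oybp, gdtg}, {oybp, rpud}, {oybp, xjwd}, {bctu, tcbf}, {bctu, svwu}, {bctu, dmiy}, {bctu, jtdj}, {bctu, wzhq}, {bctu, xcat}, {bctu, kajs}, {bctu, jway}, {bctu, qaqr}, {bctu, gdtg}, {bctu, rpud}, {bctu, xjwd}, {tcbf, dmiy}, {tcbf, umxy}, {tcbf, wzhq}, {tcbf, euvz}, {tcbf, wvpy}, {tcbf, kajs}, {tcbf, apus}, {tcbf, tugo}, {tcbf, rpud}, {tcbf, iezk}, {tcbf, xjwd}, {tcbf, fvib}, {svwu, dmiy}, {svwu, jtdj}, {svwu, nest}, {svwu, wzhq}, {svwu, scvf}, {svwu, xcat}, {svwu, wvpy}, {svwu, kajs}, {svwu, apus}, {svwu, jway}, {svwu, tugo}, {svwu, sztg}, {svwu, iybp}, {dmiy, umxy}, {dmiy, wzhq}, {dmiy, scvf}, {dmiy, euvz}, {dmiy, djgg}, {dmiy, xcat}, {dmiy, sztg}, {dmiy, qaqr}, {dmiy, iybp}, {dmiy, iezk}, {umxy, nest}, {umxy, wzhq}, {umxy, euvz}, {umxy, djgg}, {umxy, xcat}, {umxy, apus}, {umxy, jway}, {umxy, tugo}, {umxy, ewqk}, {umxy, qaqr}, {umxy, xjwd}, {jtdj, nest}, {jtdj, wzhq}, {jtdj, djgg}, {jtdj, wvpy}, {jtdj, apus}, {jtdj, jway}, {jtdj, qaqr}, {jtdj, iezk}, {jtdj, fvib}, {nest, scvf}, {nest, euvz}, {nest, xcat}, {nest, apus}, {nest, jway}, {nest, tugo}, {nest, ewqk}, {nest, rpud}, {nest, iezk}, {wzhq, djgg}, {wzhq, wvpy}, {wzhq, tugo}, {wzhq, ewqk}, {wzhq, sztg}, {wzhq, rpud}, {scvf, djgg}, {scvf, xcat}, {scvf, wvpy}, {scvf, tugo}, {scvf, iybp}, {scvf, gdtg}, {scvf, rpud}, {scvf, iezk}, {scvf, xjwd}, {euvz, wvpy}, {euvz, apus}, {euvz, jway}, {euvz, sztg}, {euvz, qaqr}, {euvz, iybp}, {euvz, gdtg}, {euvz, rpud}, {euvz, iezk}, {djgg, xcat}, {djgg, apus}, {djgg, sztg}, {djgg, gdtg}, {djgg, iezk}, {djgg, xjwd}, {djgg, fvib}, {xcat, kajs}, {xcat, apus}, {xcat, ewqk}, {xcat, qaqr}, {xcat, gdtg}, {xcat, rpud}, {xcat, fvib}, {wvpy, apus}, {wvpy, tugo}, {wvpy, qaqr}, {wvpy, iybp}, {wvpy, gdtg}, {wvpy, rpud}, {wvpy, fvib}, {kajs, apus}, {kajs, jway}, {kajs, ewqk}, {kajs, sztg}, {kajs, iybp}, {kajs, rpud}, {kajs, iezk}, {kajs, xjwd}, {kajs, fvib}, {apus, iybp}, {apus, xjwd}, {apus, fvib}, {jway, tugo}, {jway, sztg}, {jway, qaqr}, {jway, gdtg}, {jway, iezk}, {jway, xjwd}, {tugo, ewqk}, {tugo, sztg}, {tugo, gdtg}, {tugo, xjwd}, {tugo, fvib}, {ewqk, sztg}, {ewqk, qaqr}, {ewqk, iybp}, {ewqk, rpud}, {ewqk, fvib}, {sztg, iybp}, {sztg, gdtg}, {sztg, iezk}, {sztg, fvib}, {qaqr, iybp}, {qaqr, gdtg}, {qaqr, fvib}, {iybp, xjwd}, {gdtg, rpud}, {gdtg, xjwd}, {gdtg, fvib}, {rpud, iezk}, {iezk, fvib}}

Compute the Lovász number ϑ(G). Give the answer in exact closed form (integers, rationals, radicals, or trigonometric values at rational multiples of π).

N(kajs) = {twmf, bctu, tcbf, svwu, xcat, apus, jway, ewqk, sztg, iybp, rpud, iezk, xjwd, fvib}, |N(kajs)| = 14.
N(bctu) = {snou, oybp, tcbf, svwu, dmiy, jtdj, wzhq, xcat, kajs, jway, qaqr, gdtg, rpud, xjwd}, |N(bctu)| = 14.
Vertex ewqk has 14 neighbors: twmf, snou, oybp, umxy, nest, wzhq, xcat, kajs, tugo, sztg, qaqr, iybp, rpud, fvib.
Vertex xcat has 14 neighbors: bctu, svwu, dmiy, umxy, nest, scvf, djgg, kajs, apus, ewqk, qaqr, gdtg, rpud, fvib.
G on 29 vertices is 14-regular; strongly regular (29,14,6,7).
spec(A) ≈ [14.0, 2.193, -3.193] (distinct, 3 d.p.).
With N=29: ϑ(G) = 29·(-(-sqrt(29)/2 - 1/2))/(14−(-sqrt(29)/2 - 1/2)) = sqrt(29).
ϑ(G) ≈ 5.38516.

sqrt(29)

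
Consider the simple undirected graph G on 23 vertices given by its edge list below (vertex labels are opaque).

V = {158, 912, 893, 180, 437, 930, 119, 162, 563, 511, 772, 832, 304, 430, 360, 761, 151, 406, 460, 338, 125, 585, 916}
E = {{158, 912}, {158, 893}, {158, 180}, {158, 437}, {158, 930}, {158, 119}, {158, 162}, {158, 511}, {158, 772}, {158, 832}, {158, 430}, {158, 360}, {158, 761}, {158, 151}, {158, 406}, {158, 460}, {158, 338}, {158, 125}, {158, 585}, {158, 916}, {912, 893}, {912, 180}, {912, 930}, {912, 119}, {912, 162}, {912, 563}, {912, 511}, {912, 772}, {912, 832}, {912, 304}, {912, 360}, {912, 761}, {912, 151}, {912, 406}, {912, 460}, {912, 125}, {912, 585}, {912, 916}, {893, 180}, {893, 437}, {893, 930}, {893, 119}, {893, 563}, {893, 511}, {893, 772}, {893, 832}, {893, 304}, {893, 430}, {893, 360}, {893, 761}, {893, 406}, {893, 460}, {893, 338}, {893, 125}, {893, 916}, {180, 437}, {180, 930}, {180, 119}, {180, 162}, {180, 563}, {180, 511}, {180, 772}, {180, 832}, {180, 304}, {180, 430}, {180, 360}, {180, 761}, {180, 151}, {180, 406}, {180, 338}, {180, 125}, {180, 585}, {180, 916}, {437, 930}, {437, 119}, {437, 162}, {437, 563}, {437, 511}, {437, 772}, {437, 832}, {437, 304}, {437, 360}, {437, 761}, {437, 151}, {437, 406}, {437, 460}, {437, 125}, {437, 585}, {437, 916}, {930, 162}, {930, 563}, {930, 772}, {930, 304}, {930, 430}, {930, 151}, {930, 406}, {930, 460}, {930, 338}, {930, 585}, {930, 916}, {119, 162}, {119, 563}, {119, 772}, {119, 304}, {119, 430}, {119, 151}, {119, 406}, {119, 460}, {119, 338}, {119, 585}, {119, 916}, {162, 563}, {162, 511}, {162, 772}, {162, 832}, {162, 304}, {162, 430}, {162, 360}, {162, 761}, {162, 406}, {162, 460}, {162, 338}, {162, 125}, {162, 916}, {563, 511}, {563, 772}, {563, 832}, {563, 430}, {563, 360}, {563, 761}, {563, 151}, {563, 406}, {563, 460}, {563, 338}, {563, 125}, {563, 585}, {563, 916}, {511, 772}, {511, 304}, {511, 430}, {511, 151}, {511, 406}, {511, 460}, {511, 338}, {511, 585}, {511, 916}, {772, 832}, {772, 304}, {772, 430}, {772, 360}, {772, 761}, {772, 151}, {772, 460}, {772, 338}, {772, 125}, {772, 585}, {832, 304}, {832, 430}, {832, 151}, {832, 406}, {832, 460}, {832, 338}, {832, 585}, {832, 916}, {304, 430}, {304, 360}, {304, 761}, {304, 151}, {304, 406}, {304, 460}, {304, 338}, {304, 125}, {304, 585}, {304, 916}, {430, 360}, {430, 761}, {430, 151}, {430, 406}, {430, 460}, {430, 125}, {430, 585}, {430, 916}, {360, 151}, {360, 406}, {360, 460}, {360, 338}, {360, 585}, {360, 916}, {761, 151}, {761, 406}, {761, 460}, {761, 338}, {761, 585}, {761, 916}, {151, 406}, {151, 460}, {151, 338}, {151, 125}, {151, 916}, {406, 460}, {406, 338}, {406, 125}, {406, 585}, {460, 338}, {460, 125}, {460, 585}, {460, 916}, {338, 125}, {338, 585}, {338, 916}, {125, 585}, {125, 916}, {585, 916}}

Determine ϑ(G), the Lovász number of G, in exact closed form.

N(761) = {158, 912, 893, 180, 437, 162, 563, 772, 304, 430, 151, 406, 460, 338, 585, 916}, |N(761)| = 16.
deg(338) = 19; N(338) = {158, 893, 180, 930, 119, 162, 563, 511, 772, 832, 304, 360, 761, 151, 406, 460, 125, 585, 916}.
Vertex 460 has 21 neighbors: 158, 912, 893, 437, 930, 119, 162, 563, 511, 772, 832, 304, 430, 360, 761, 151, 406, 338, 125, 585, 916.
deg(430) = 19; N(430) = {158, 893, 180, 930, 119, 162, 563, 511, 772, 832, 304, 360, 761, 151, 406, 460, 125, 585, 916}.
G = K_{7,4,4,3,3,2}: α = 7 = χ(Ḡ), so ϑ = 7.
≈ 7.0000000 (to 7 d.p.).
Lovász sandwich 7 ≤ 7 ≤ 7: collapsed.

7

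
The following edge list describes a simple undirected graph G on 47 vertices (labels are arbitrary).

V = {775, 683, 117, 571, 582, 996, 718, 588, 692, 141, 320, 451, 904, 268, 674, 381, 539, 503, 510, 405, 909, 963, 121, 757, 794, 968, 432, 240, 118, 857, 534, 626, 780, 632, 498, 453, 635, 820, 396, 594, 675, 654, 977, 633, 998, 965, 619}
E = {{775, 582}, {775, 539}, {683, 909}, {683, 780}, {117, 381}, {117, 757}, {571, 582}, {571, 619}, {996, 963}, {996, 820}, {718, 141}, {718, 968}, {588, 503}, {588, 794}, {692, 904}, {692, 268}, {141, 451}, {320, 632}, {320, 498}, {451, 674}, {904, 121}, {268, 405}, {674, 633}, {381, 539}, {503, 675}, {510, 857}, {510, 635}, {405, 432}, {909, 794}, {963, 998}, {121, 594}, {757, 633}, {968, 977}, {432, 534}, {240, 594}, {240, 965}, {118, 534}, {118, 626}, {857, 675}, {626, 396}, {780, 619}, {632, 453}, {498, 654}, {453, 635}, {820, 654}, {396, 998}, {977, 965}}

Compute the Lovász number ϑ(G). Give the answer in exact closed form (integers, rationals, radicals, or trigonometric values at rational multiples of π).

47*cos(pi/47)/(cos(pi/47) + 1)

deg(498) = 2; N(498) = {320, 654}.
N(510) = {857, 635}, |N(510)| = 2.
N(118) = {534, 626}, |N(118)| = 2.
N(904) = {692, 121}, |N(904)| = 2.
deg(v) = 2 for all v (|V|=47); a single 47-cycle (edge-transitive).
The 24 distinct eigenvalues: [2.0, 1.9822, 1.9289, 1.8413, 1.7208, 1.5696, 1.3904, 1.1864, 0.9612, 0.7188, 0.4636, 0.2002, -0.0668, -0.3327, -0.5926, -0.8419, -1.0762, -1.2913, -1.4833, -1.6489, -1.785, -1.8893, -1.9599, -1.9955].
−47·(-2*cos(pi/47)) / ((2)−(-2*cos(pi/47))) = 47*cos(pi/47)/(cos(pi/47) + 1) = ϑ(G).
ϑ(G) ≈ 23.47373.
Sandwich: α(G)=23 ≤ ϑ(G)=47*cos(pi/47)/(cos(pi/47) + 1) ≤ χ(Ḡ)=24 (both strict).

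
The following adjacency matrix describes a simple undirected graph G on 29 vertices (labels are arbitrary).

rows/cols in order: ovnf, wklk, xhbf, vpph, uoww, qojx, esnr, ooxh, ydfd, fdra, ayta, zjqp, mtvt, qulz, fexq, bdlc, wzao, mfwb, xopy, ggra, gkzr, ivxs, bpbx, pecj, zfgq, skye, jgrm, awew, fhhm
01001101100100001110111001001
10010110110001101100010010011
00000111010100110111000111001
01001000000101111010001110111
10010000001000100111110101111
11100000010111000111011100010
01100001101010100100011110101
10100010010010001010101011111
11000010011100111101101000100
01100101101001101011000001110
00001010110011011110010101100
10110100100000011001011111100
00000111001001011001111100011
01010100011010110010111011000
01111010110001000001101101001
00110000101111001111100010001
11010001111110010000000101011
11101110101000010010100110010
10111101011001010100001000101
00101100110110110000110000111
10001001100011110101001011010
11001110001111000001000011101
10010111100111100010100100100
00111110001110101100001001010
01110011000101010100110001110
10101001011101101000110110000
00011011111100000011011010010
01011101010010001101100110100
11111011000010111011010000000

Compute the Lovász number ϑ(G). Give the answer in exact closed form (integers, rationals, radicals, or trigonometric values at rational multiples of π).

sqrt(29)

Vertex ggra has 14 neighbors: xhbf, uoww, qojx, ydfd, fdra, zjqp, mtvt, fexq, bdlc, gkzr, ivxs, jgrm, awew, fhhm.
Vertex bpbx has 14 neighbors: ovnf, vpph, qojx, esnr, ooxh, ydfd, zjqp, mtvt, qulz, fexq, xopy, gkzr, pecj, jgrm.
N(fexq) = {wklk, xhbf, vpph, uoww, esnr, ydfd, fdra, qulz, ggra, gkzr, bpbx, pecj, skye, fhhm}, |N(fexq)| = 14.
N(wklk) = {ovnf, vpph, qojx, esnr, ydfd, fdra, qulz, fexq, wzao, mfwb, ivxs, zfgq, awew, fhhm}, |N(wklk)| = 14.
Every vertex has degree 14 (N=29); Paley(29): SR with (k,λ,μ)=(14,6,7).
A has 3 distinct eigenvalues ≈ [14.0, 2.1926, -3.1926].
Lovász (edge-transitive): ϑ = −29·(-sqrt(29)/2 - 1/2)/((14)−(-sqrt(29)/2 - 1/2)) = sqrt(29).
Numerically 5.38516481.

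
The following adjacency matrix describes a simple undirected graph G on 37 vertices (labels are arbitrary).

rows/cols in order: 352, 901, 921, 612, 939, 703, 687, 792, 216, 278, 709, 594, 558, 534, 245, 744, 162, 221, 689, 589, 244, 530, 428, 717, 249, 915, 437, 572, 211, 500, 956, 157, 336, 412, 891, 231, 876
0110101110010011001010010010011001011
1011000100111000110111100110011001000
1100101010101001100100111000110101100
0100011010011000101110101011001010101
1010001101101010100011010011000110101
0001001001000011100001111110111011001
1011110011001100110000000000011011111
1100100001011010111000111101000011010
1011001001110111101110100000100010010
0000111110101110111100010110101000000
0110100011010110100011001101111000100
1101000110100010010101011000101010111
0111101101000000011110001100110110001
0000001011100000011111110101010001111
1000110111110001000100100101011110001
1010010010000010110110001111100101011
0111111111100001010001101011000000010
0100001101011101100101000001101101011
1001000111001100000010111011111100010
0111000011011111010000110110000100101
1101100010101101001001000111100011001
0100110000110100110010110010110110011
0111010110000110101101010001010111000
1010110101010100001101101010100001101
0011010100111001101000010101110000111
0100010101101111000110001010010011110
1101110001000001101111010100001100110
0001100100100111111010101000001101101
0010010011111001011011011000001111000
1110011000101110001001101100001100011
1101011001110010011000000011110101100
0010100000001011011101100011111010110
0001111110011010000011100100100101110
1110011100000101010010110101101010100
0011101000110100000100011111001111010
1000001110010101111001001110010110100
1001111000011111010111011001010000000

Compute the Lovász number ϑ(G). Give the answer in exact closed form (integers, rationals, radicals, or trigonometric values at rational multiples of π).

Vertex 612 has 18 neighbors: 901, 703, 687, 216, 594, 558, 162, 689, 589, 244, 428, 249, 437, 572, 956, 336, 891, 876.
deg(437) = 18; N(437) = {352, 901, 612, 939, 703, 278, 744, 162, 689, 589, 244, 530, 717, 915, 956, 157, 891, 231}.
deg(939) = 18; N(939) = {352, 921, 687, 792, 278, 709, 558, 245, 162, 244, 530, 717, 437, 572, 157, 336, 891, 876}.
N(876) = {352, 612, 939, 703, 687, 594, 558, 534, 245, 744, 221, 589, 244, 530, 717, 249, 572, 500}, |N(876)| = 18.
Regular of degree 18 on 37 vertices: Paley(37): SR with (k,λ,μ)=(18,8,9).
The 3 distinct eigenvalues: [18.0, 2.541, -3.541].
ϑ = −N·λ_min/(λ_max−λ_min) = −37·(-sqrt(37)/2 - 1/2)/(18−(-sqrt(37)/2 - 1/2)) = sqrt(37).
Numerically 6.08276.

sqrt(37)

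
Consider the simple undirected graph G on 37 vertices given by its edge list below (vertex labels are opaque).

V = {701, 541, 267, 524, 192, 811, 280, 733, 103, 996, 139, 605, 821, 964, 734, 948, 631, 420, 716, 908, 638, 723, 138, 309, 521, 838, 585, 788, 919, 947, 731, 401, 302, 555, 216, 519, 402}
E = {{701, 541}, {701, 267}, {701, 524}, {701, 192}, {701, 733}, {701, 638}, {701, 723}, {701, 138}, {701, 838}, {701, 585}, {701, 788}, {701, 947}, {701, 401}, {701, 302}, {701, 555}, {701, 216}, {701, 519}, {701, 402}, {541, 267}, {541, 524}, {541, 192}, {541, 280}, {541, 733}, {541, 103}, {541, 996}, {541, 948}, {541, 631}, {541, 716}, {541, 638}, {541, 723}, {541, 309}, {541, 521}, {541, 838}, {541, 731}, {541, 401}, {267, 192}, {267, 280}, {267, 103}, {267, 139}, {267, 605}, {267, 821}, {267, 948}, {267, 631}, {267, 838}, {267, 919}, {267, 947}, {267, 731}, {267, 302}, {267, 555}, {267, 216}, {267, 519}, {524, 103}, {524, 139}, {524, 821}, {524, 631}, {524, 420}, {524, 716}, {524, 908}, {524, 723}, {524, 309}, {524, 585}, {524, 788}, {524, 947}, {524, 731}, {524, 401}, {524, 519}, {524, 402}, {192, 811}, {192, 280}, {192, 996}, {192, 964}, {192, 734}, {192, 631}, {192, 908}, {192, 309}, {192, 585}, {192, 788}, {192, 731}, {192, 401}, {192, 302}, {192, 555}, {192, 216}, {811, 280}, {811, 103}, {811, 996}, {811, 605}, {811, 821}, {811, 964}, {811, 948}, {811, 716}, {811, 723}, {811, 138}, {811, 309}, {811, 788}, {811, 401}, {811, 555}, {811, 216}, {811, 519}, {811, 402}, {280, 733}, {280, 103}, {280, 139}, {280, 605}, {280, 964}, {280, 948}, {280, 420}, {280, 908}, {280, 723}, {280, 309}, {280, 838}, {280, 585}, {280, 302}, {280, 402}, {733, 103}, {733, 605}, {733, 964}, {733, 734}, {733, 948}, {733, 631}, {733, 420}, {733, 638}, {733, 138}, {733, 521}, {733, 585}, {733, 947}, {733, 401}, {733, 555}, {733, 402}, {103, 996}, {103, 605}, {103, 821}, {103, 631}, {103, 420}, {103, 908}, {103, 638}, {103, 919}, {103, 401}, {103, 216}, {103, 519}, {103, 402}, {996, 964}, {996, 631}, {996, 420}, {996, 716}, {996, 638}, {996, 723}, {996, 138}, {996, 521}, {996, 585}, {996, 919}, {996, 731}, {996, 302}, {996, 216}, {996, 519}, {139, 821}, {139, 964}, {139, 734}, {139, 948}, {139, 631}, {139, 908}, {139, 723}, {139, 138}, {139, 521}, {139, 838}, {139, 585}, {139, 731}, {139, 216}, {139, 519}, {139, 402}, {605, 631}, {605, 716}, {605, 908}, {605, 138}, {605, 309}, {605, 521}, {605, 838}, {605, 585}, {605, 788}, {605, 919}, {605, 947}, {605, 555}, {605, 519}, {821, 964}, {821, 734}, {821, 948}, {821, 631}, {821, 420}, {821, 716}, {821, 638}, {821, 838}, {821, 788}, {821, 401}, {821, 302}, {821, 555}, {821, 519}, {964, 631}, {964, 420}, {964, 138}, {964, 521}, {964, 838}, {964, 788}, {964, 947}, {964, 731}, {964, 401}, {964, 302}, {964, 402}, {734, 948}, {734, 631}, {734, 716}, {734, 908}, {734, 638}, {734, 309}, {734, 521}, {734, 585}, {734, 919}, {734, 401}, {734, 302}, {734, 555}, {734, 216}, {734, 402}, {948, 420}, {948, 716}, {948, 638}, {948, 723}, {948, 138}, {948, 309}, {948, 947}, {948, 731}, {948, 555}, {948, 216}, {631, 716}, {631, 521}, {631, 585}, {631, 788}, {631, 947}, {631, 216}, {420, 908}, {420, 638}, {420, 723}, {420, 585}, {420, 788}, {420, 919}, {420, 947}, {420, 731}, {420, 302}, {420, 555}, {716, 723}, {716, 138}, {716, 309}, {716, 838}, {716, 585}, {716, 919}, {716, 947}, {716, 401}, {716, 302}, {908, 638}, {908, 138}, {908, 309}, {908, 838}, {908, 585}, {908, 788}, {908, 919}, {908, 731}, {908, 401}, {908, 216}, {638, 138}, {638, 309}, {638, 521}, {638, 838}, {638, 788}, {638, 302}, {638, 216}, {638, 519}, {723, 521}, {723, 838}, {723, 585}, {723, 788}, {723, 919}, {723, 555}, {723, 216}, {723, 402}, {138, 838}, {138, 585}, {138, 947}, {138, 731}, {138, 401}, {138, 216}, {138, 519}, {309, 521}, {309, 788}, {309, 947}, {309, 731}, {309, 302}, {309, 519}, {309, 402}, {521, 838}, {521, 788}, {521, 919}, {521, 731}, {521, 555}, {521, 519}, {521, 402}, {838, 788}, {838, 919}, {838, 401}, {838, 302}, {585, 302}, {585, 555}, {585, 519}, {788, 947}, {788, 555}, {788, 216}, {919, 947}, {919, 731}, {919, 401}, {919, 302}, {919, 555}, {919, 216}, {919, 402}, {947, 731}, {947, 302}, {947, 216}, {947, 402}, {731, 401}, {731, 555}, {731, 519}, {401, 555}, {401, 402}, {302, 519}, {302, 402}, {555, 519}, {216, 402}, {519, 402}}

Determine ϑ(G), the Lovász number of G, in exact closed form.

Vertex 996 has 18 neighbors: 541, 192, 811, 103, 964, 631, 420, 716, 638, 723, 138, 521, 585, 919, 731, 302, 216, 519.
deg(919) = 18; N(919) = {267, 103, 996, 605, 734, 420, 716, 908, 723, 521, 838, 947, 731, 401, 302, 555, 216, 402}.
deg(731) = 18; N(731) = {541, 267, 524, 192, 996, 139, 964, 948, 420, 908, 138, 309, 521, 919, 947, 401, 555, 519}.
Vertex 541 has 18 neighbors: 701, 267, 524, 192, 280, 733, 103, 996, 948, 631, 716, 638, 723, 309, 521, 838, 731, 401.
deg(v) = 18 for all v (|V|=37); strongly regular (37,18,8,9).
Distinct eigenvalues (to 4 d.p.): [18.0, 2.5414, -3.5414].
ϑ = −N·λ_min/(λ_max−λ_min) = −37·(-sqrt(37)/2 - 1/2)/(18−(-sqrt(37)/2 - 1/2)) = sqrt(37).
Numerically 6.0827625.

sqrt(37)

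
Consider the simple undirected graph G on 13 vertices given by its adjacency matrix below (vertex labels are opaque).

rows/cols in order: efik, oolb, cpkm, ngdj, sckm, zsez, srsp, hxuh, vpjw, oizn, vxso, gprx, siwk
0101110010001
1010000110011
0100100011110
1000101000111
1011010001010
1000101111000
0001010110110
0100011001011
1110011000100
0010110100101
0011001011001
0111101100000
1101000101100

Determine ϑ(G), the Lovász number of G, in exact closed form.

Vertex zsez has 6 neighbors: efik, sckm, srsp, hxuh, vpjw, oizn.
deg(srsp) = 6; N(srsp) = {ngdj, zsez, hxuh, vpjw, vxso, gprx}.
deg(sckm) = 6; N(sckm) = {efik, cpkm, ngdj, zsez, oizn, gprx}.
Vertex oolb has 6 neighbors: efik, cpkm, hxuh, vpjw, gprx, siwk.
13-vertex 6-regular graph: SR(13,6,2,3) — a Paley graph.
A has 3 distinct eigenvalues ≈ [6.0, 1.3028, -2.3028].
Lovász: ϑ = −13(-sqrt(13)/2 - 1/2)/(6+-(-sqrt(13)/2 - 1/2)) = sqrt(13).
≈ 3.60555128 (to 8 d.p.).

sqrt(13)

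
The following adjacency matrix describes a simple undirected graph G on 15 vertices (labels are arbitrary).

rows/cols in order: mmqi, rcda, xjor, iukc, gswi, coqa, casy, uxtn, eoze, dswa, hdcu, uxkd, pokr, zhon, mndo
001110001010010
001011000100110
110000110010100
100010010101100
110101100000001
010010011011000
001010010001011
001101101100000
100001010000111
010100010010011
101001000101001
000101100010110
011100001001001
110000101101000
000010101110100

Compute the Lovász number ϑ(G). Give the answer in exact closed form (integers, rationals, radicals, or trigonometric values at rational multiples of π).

N(mndo) = {gswi, casy, eoze, dswa, hdcu, pokr}, |N(mndo)| = 6.
N(hdcu) = {mmqi, xjor, coqa, dswa, uxkd, mndo}, |N(hdcu)| = 6.
Vertex casy has 6 neighbors: xjor, gswi, uxtn, uxkd, zhon, mndo.
Vertex rcda has 6 neighbors: xjor, gswi, coqa, dswa, pokr, zhon.
Regular of degree 6 on 15 vertices: this is K(6,2), the Kneser graph.
spec(A) ≈ [6.0, 1.0, -3.0] (distinct, 3 d.p.).
−15·(-3) / ((6)−(-3)) = 5 = ϑ(G).
= 5.00000000… (decimal).

5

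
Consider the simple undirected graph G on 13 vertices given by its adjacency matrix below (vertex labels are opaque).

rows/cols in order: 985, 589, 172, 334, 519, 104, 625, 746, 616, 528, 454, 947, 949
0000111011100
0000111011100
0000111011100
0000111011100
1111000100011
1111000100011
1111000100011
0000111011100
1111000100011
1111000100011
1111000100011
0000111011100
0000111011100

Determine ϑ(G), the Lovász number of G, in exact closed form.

7

Vertex 334 has 6 neighbors: 519, 104, 625, 616, 528, 454.
Vertex 746 has 6 neighbors: 519, 104, 625, 616, 528, 454.
Vertex 104 has 7 neighbors: 985, 589, 172, 334, 746, 947, 949.
N(172) = {519, 104, 625, 616, 528, 454}, |N(172)| = 6.
G = K_{7,6}: α = 7 = χ(Ḡ), so ϑ = 7.
= 7.000000… (decimal).
Sandwich: α(G)=7 ≤ ϑ(G)=7 ≤ χ(Ḡ)=7 (collapsed).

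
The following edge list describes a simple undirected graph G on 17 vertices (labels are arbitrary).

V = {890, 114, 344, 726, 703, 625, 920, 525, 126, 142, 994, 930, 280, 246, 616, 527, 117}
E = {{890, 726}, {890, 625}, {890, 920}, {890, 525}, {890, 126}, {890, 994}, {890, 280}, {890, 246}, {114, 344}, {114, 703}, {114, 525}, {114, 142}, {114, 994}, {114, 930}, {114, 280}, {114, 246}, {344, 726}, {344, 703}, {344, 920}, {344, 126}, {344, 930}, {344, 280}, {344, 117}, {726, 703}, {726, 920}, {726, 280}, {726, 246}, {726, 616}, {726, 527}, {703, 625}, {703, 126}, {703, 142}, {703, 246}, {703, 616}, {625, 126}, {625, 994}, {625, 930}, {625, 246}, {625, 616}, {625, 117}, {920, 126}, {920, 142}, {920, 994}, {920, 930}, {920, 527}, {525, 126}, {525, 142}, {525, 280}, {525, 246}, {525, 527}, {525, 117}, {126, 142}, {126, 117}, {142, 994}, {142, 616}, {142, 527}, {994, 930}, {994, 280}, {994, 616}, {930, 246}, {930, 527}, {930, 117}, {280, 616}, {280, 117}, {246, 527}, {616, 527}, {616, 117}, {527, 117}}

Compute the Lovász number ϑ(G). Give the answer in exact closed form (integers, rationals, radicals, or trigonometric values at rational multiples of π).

sqrt(17)

Vertex 703 has 8 neighbors: 114, 344, 726, 625, 126, 142, 246, 616.
Vertex 126 has 8 neighbors: 890, 344, 703, 625, 920, 525, 142, 117.
deg(920) = 8; N(920) = {890, 344, 726, 126, 142, 994, 930, 527}.
deg(726) = 8; N(726) = {890, 344, 703, 920, 280, 246, 616, 527}.
deg(v) = 8 for all v (|V|=17); strongly regular (17,8,3,4).
Distinct eigenvalues (to 4 d.p.): [8.0, 1.5616, -2.5616].
−17·(-sqrt(17)/2 - 1/2) / ((8)−(-sqrt(17)/2 - 1/2)) = sqrt(17) = ϑ(G).
≈ 4.12310563 (to 8 d.p.).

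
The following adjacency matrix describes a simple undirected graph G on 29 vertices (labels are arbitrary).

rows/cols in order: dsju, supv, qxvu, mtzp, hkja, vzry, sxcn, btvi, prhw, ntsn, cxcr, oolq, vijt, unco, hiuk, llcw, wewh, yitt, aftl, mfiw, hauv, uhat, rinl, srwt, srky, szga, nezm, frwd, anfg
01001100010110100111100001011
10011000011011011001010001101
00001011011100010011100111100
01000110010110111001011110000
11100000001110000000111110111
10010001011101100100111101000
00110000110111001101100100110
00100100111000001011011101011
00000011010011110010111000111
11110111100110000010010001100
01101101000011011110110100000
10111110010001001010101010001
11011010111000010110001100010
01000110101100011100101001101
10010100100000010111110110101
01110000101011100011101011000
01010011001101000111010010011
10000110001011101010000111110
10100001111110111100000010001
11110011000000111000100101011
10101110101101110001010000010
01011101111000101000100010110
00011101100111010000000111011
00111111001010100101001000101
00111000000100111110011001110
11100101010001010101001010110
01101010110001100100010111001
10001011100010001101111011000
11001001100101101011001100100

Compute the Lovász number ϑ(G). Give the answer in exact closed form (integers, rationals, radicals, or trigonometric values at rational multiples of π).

sqrt(29)

deg(szga) = 14; N(szga) = {dsju, supv, qxvu, vzry, btvi, ntsn, unco, llcw, yitt, mfiw, rinl, srky, nezm, frwd}.
N(supv) = {dsju, mtzp, hkja, ntsn, cxcr, vijt, unco, llcw, wewh, mfiw, uhat, szga, nezm, anfg}, |N(supv)| = 14.
deg(mfiw) = 14; N(mfiw) = {dsju, supv, qxvu, mtzp, sxcn, btvi, hiuk, llcw, wewh, hauv, srwt, szga, frwd, anfg}.
Vertex oolq has 14 neighbors: dsju, qxvu, mtzp, hkja, vzry, sxcn, ntsn, unco, wewh, aftl, hauv, rinl, srky, anfg.
Regular of degree 14 on 29 vertices: strongly regular (29,14,6,7).
The 3 distinct eigenvalues: [14.0, 2.192582, -3.192582].
Lovász (edge-transitive): ϑ = −29·(-sqrt(29)/2 - 1/2)/((14)−(-sqrt(29)/2 - 1/2)) = sqrt(29).
Numerically 5.3851648.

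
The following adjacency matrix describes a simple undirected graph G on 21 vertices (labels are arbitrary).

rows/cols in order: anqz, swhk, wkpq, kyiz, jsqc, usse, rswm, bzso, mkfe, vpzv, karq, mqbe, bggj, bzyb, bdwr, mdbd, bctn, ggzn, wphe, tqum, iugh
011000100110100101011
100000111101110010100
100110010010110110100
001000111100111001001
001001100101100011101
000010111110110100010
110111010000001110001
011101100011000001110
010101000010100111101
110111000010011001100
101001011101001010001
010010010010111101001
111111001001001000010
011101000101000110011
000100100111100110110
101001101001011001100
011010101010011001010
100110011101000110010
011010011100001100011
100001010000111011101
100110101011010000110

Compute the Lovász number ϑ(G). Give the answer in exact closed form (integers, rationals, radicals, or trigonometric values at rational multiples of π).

Vertex kyiz has 10 neighbors: wkpq, rswm, bzso, mkfe, vpzv, bggj, bzyb, bdwr, ggzn, iugh.
Vertex karq has 10 neighbors: anqz, wkpq, usse, bzso, mkfe, vpzv, mqbe, bdwr, bctn, iugh.
Vertex ggzn has 10 neighbors: anqz, kyiz, jsqc, bzso, mkfe, vpzv, mqbe, mdbd, bctn, tqum.
N(rswm) = {anqz, swhk, kyiz, jsqc, usse, bzso, bdwr, mdbd, bctn, iugh}, |N(rswm)| = 10.
deg(v) = 10 for all v (|V|=21); Kneser K(7,2) on C(7,2)=21 vertices.
The 3 distinct eigenvalues: [10.0, 1.0, -4.0].
With N=21: ϑ(G) = 21·(-1*(-4))/(10−(-4)) = 6.
ϑ(G) ≈ 6.000000000.

6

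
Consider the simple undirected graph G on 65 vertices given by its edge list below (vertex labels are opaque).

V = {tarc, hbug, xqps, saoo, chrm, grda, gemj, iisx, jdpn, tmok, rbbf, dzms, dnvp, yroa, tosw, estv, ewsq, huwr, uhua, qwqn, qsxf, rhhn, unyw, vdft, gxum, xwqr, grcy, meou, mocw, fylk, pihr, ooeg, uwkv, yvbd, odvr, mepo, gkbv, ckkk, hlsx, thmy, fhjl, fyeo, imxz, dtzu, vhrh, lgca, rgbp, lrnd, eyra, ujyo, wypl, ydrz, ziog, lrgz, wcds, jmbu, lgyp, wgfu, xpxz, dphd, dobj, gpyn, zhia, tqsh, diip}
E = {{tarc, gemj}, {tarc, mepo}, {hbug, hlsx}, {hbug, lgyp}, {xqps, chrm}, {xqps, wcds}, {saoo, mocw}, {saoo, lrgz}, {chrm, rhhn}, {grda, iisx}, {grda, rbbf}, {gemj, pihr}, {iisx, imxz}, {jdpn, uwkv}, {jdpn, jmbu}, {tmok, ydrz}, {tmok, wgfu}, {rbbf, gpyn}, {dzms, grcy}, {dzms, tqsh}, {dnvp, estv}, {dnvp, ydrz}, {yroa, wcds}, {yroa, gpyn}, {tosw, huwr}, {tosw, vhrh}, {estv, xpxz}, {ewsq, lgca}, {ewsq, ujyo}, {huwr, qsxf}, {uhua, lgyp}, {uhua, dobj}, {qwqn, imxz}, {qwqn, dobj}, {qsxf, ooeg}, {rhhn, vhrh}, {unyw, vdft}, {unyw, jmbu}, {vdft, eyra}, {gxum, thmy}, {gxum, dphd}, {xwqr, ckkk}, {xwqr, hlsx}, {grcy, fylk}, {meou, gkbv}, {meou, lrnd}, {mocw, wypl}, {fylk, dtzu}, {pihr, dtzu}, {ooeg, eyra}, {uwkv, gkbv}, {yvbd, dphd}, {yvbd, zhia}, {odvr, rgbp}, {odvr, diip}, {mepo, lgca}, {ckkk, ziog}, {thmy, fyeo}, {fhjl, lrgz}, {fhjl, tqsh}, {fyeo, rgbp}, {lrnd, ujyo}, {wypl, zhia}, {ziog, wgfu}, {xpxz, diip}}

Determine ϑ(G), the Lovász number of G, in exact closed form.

N(odvr) = {rgbp, diip}, |N(odvr)| = 2.
Vertex lgca has 2 neighbors: ewsq, mepo.
Vertex ckkk has 2 neighbors: xwqr, ziog.
deg(pihr) = 2; N(pihr) = {gemj, dtzu}.
deg(v) = 2 for all v (|V|=65); connected 2-regular on 65 ⇒ C_{65}.
The 33 distinct eigenvalues: [2.0, 1.9907, 1.9627, 1.9165, 1.8523, 1.7709, 1.6729, 1.5593, 1.4312, 1.2897, 1.1361, 0.972, 0.7987, 0.618, 0.4316, 0.2411, 0.0483, -0.1449, -0.3367, -0.5254, -0.7092, -0.8864, -1.0553, -1.2143, -1.362, -1.497, -1.618, -1.7239, -1.8137, -1.8866, -1.9419, -1.979, -1.9977].
Lovász: ϑ = −65(-2*cos(pi/65))/(2+-(-1)*2*cos(pi/65)) = 65*cos(pi/65)/(cos(pi/65) + 1).
ϑ(G) ≈ 32.4810126.
Sandwich: α(G)=32 ≤ ϑ(G)=65*cos(pi/65)/(cos(pi/65) + 1) ≤ χ(Ḡ)=33 (both strict).

65*cos(pi/65)/(cos(pi/65) + 1)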